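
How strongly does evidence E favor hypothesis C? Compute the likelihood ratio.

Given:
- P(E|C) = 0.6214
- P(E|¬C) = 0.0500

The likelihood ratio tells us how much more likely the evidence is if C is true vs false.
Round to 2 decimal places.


Likelihood Ratio (LR) = P(E|C) / P(E|¬C)

LR = 0.6214 / 0.0500
   = 12.43

The evidence is 12.43 times more likely if C is true than if C is false.
LR > 1, so observing E raises the odds in favor of C.


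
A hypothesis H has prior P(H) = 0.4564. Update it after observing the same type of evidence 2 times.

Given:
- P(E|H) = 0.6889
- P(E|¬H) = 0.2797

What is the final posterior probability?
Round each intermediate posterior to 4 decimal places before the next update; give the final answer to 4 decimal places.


Sequential Bayesian updating:

Initial prior: P(H) = 0.4564

Update 1:
  P(E) = 0.6889 × 0.4564 + 0.2797 × 0.5436 = 0.31441396 + 0.15204492 = 0.46645888
  P(H|E) = 0.31441396 / 0.46645888 = 0.6740

Update 2:
  P(E) = 0.6889 × 0.6740 + 0.2797 × 0.3260 = 0.46431860 + 0.09118220 = 0.55550080
  P(H|E) = 0.46431860 / 0.55550080 = 0.8359

Final posterior: 0.8359


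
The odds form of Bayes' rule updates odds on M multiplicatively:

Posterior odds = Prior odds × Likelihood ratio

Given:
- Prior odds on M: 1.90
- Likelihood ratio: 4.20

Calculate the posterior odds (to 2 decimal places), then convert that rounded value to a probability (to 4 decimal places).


Step 1: Calculate posterior odds
Posterior odds = Prior odds × LR
               = 1.90 × 4.20
               = 7.98

Step 2: Convert to probability
P(M|E) = Posterior odds / (1 + Posterior odds)
       = 7.98 / (1 + 7.98)
       = 7.98 / 8.98
       = 0.8886

The evidence increased P(M) from 0.6552 to 0.8886.


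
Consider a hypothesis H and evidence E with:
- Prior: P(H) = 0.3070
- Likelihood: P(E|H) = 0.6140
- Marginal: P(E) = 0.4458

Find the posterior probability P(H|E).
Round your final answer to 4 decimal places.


Using Bayes' theorem:

P(H|E) = P(E|H) × P(H) / P(E)
       = 0.6140 × 0.3070 / 0.4458
       = 0.18849800 / 0.4458
       = 0.4228

The evidence strengthens our belief in H.
Prior: 0.3070 → Posterior: 0.4228


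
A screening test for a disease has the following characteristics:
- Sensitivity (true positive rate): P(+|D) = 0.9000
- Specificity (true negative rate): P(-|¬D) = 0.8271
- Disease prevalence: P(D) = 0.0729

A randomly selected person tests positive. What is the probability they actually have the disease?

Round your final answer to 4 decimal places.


Let D = has disease, + = positive test

Given:
- P(D) = 0.0729 (prevalence)
- P(+|D) = 0.9000 (sensitivity)
- P(-|¬D) = 0.8271 (specificity)
- P(+|¬D) = 0.1729 (false positive rate = 1 - specificity)

Step 1: Find P(+)
P(+) = P(+|D)P(D) + P(+|¬D)P(¬D)
     = 0.9000 × 0.0729 + 0.1729 × 0.9271
     = 0.06561000 + 0.16029559
     = 0.22590559

Step 2: Apply Bayes' theorem for P(D|+)
P(D|+) = P(+|D)P(D) / P(+)
       = 0.06561000 / 0.22590559
       = 0.2904


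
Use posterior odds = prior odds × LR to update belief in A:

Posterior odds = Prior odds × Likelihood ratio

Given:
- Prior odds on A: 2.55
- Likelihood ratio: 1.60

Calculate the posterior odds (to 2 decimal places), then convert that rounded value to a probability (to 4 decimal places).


Step 1: Calculate posterior odds
Posterior odds = Prior odds × LR
               = 2.55 × 1.60
               = 4.08

Step 2: Convert to probability
P(A|E) = Posterior odds / (1 + Posterior odds)
       = 4.08 / (1 + 4.08)
       = 4.08 / 5.08
       = 0.8031

The evidence increased P(A) from 0.7183 to 0.8031.


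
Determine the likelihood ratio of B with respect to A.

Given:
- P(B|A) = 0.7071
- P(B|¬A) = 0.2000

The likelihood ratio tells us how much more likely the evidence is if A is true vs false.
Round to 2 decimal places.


Likelihood Ratio (LR) = P(B|A) / P(B|¬A)

LR = 0.7071 / 0.2000
   = 3.54

The evidence is 3.54 times more likely if A is true than if A is false.
Because LR exceeds 1, B is evidence for A.


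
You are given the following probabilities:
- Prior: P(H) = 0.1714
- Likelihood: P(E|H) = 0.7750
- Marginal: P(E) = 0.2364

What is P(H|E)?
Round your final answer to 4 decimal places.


Using Bayes' theorem:

P(H|E) = P(E|H) × P(H) / P(E)
       = 0.7750 × 0.1714 / 0.2364
       = 0.13283500 / 0.2364
       = 0.5619

The evidence strengthens our belief in H.
Prior: 0.1714 → Posterior: 0.5619


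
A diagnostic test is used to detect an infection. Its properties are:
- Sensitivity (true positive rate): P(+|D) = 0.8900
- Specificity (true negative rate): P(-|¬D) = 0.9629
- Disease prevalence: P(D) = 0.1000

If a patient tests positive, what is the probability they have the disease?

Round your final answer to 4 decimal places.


Let D = has disease, + = positive test

Given:
- P(D) = 0.1000 (prevalence)
- P(+|D) = 0.8900 (sensitivity)
- P(-|¬D) = 0.9629 (specificity)
- P(+|¬D) = 0.0371 (false positive rate = 1 - specificity)

Step 1: Find P(+)
P(+) = P(+|D)P(D) + P(+|¬D)P(¬D)
     = 0.8900 × 0.1000 + 0.0371 × 0.9000
     = 0.08900000 + 0.03339000
     = 0.12239000

Step 2: Apply Bayes' theorem for P(D|+)
P(D|+) = P(+|D)P(D) / P(+)
       = 0.08900000 / 0.12239000
       = 0.7272


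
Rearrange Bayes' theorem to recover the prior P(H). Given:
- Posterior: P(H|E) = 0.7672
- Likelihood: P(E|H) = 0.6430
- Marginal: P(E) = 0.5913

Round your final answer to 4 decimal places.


From Bayes' theorem: P(H|E) = P(E|H) × P(H) / P(E)

Rearranging for P(H):
P(H) = P(H|E) × P(E) / P(E|H)
     = 0.7672 × 0.5913 / 0.6430
     = 0.45364536 / 0.6430
     = 0.7055


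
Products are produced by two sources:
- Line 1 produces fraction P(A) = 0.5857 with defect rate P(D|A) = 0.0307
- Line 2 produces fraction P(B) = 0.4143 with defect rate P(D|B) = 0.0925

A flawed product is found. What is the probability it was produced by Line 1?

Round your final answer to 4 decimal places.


Let A = from Line 1, D = flawed

Given:
- P(A) = 0.5857, P(B) = 0.4143
- P(D|A) = 0.0307, P(D|B) = 0.0925

Step 1: Find P(D)
P(D) = P(D|A)P(A) + P(D|B)P(B)
     = 0.0307 × 0.5857 + 0.0925 × 0.4143
     = 0.01798099 + 0.03832275
     = 0.05630374

Step 2: Apply Bayes' theorem
P(A|D) = P(D|A)P(A) / P(D)
       = 0.01798099 / 0.05630374
       = 0.3194


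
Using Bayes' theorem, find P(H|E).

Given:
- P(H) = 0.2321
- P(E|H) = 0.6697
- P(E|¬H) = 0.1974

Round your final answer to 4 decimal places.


Bayes' theorem: P(H|E) = P(E|H) × P(H) / P(E)

Step 1: Calculate P(E) using law of total probability
P(E) = P(E|H)P(H) + P(E|¬H)P(¬H)
     = 0.6697 × 0.2321 + 0.1974 × 0.7679
     = 0.15543737 + 0.15158346
     = 0.30702083

Step 2: Apply Bayes' theorem
P(H|E) = P(E|H) × P(H) / P(E)
       = 0.15543737 / 0.30702083
       = 0.5063


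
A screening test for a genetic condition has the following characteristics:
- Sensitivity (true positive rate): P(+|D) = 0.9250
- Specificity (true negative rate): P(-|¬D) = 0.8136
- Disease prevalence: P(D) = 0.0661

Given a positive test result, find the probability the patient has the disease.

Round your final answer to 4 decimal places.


Let D = has disease, + = positive test

Given:
- P(D) = 0.0661 (prevalence)
- P(+|D) = 0.9250 (sensitivity)
- P(-|¬D) = 0.8136 (specificity)
- P(+|¬D) = 0.1864 (false positive rate = 1 - specificity)

Step 1: Find P(+)
P(+) = P(+|D)P(D) + P(+|¬D)P(¬D)
     = 0.9250 × 0.0661 + 0.1864 × 0.9339
     = 0.06114250 + 0.17407896
     = 0.23522146

Step 2: Apply Bayes' theorem for P(D|+)
P(D|+) = P(+|D)P(D) / P(+)
       = 0.06114250 / 0.23522146
       = 0.2599


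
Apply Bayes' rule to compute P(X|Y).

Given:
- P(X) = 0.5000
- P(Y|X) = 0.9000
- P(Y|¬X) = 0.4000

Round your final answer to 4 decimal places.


Bayes' theorem: P(X|Y) = P(Y|X) × P(X) / P(Y)

Step 1: Calculate P(Y) using law of total probability
P(Y) = P(Y|X)P(X) + P(Y|¬X)P(¬X)
     = 0.9000 × 0.5000 + 0.4000 × 0.5000
     = 0.45000000 + 0.20000000
     = 0.65000000

Step 2: Apply Bayes' theorem
P(X|Y) = P(Y|X) × P(X) / P(Y)
       = 0.45000000 / 0.65000000
       = 0.6923


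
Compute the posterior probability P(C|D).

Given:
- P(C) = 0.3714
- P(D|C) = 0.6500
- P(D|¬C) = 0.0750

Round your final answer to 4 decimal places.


Bayes' theorem: P(C|D) = P(D|C) × P(C) / P(D)

Step 1: Calculate P(D) using law of total probability
P(D) = P(D|C)P(C) + P(D|¬C)P(¬C)
     = 0.6500 × 0.3714 + 0.0750 × 0.6286
     = 0.24141000 + 0.04714500
     = 0.28855500

Step 2: Apply Bayes' theorem
P(C|D) = P(D|C) × P(C) / P(D)
       = 0.24141000 / 0.28855500
       = 0.8366


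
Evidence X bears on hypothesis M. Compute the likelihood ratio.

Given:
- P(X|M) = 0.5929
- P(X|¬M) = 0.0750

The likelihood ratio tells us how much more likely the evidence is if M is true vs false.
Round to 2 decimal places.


Likelihood Ratio (LR) = P(X|M) / P(X|¬M)

LR = 0.5929 / 0.0750
   = 7.91

The evidence is 7.91 times more likely if M is true than if M is false.
Because LR exceeds 1, X is evidence for M.


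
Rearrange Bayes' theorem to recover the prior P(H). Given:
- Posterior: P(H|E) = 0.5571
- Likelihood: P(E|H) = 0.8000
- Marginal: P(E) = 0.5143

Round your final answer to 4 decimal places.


From Bayes' theorem: P(H|E) = P(E|H) × P(H) / P(E)

Rearranging for P(H):
P(H) = P(H|E) × P(E) / P(E|H)
     = 0.5571 × 0.5143 / 0.8000
     = 0.28651653 / 0.8000
     = 0.3581


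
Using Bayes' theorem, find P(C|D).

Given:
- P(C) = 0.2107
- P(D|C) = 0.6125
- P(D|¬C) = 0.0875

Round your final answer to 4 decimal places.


Bayes' theorem: P(C|D) = P(D|C) × P(C) / P(D)

Step 1: Calculate P(D) using law of total probability
P(D) = P(D|C)P(C) + P(D|¬C)P(¬C)
     = 0.6125 × 0.2107 + 0.0875 × 0.7893
     = 0.12905375 + 0.06906375
     = 0.19811750

Step 2: Apply Bayes' theorem
P(C|D) = P(D|C) × P(C) / P(D)
       = 0.12905375 / 0.19811750
       = 0.6514


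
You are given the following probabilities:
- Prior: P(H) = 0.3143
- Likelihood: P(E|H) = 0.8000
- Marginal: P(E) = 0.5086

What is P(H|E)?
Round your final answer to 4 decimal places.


Using Bayes' theorem:

P(H|E) = P(E|H) × P(H) / P(E)
       = 0.8000 × 0.3143 / 0.5086
       = 0.25144000 / 0.5086
       = 0.4944

The evidence strengthens our belief in H.
Prior: 0.3143 → Posterior: 0.4944


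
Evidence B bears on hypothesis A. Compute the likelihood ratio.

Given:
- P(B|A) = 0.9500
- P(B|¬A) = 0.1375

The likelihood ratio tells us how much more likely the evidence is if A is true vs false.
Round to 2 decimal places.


Likelihood Ratio (LR) = P(B|A) / P(B|¬A)

LR = 0.9500 / 0.1375
   = 6.91

The evidence is 6.91 times more likely if A is true than if A is false.
LR > 1, so observing B raises the odds in favor of A.


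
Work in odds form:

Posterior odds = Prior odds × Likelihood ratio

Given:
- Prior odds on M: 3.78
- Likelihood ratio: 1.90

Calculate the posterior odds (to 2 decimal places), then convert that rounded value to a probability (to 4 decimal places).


Step 1: Calculate posterior odds
Posterior odds = Prior odds × LR
               = 3.78 × 1.90
               = 7.18

Step 2: Convert to probability
P(M|E) = Posterior odds / (1 + Posterior odds)
       = 7.18 / (1 + 7.18)
       = 7.18 / 8.18
       = 0.8778

The evidence increased P(M) from 0.7908 to 0.8778.


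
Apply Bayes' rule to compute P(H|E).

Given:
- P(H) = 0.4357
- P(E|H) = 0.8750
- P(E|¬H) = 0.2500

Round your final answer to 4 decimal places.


Bayes' theorem: P(H|E) = P(E|H) × P(H) / P(E)

Step 1: Calculate P(E) using law of total probability
P(E) = P(E|H)P(H) + P(E|¬H)P(¬H)
     = 0.8750 × 0.4357 + 0.2500 × 0.5643
     = 0.38123750 + 0.14107500
     = 0.52231250

Step 2: Apply Bayes' theorem
P(H|E) = P(E|H) × P(H) / P(E)
       = 0.38123750 / 0.52231250
       = 0.7299


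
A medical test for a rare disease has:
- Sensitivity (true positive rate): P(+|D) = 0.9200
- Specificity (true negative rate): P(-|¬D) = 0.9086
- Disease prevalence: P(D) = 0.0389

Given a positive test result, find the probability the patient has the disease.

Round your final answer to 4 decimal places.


Let D = has disease, + = positive test

Given:
- P(D) = 0.0389 (prevalence)
- P(+|D) = 0.9200 (sensitivity)
- P(-|¬D) = 0.9086 (specificity)
- P(+|¬D) = 0.0914 (false positive rate = 1 - specificity)

Step 1: Find P(+)
P(+) = P(+|D)P(D) + P(+|¬D)P(¬D)
     = 0.9200 × 0.0389 + 0.0914 × 0.9611
     = 0.03578800 + 0.08784454
     = 0.12363254

Step 2: Apply Bayes' theorem for P(D|+)
P(D|+) = P(+|D)P(D) / P(+)
       = 0.03578800 / 0.12363254
       = 0.2895


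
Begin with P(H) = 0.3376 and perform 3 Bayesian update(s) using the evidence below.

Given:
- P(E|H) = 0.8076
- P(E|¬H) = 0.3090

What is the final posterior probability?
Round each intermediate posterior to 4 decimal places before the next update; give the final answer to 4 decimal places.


Sequential Bayesian updating:

Initial prior: P(H) = 0.3376

Update 1:
  P(E) = 0.8076 × 0.3376 + 0.3090 × 0.6624 = 0.27264576 + 0.20468160 = 0.47732736
  P(H|E) = 0.27264576 / 0.47732736 = 0.5712

Update 2:
  P(E) = 0.8076 × 0.5712 + 0.3090 × 0.4288 = 0.46130112 + 0.13249920 = 0.59380032
  P(H|E) = 0.46130112 / 0.59380032 = 0.7769

Update 3:
  P(E) = 0.8076 × 0.7769 + 0.3090 × 0.2231 = 0.62742444 + 0.06893790 = 0.69636234
  P(H|E) = 0.62742444 / 0.69636234 = 0.9010

Final posterior: 0.9010


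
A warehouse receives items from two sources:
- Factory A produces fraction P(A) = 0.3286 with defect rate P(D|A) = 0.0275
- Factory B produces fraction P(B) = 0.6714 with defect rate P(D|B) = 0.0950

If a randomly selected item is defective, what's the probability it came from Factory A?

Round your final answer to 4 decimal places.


Let A = from Factory A, D = defective

Given:
- P(A) = 0.3286, P(B) = 0.6714
- P(D|A) = 0.0275, P(D|B) = 0.0950

Step 1: Find P(D)
P(D) = P(D|A)P(A) + P(D|B)P(B)
     = 0.0275 × 0.3286 + 0.0950 × 0.6714
     = 0.00903650 + 0.06378300
     = 0.07281950

Step 2: Apply Bayes' theorem
P(A|D) = P(D|A)P(A) / P(D)
       = 0.00903650 / 0.07281950
       = 0.1241


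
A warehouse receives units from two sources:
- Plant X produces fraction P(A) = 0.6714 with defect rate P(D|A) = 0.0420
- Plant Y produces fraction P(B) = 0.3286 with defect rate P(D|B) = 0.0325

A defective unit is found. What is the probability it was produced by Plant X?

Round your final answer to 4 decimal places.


Let A = from Plant X, D = defective

Given:
- P(A) = 0.6714, P(B) = 0.3286
- P(D|A) = 0.0420, P(D|B) = 0.0325

Step 1: Find P(D)
P(D) = P(D|A)P(A) + P(D|B)P(B)
     = 0.0420 × 0.6714 + 0.0325 × 0.3286
     = 0.02819880 + 0.01067950
     = 0.03887830

Step 2: Apply Bayes' theorem
P(A|D) = P(D|A)P(A) / P(D)
       = 0.02819880 / 0.03887830
       = 0.7253


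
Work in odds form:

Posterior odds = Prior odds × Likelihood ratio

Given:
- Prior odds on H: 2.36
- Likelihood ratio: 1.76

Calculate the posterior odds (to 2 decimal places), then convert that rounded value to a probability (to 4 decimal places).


Step 1: Calculate posterior odds
Posterior odds = Prior odds × LR
               = 2.36 × 1.76
               = 4.15

Step 2: Convert to probability
P(H|E) = Posterior odds / (1 + Posterior odds)
       = 4.15 / (1 + 4.15)
       = 4.15 / 5.15
       = 0.8058

The evidence increased P(H) from 0.7024 to 0.8058.


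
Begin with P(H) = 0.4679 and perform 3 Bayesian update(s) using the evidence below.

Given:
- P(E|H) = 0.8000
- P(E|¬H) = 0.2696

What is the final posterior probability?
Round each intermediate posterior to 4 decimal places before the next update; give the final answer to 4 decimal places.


Sequential Bayesian updating:

Initial prior: P(H) = 0.4679

Update 1:
  P(E) = 0.8000 × 0.4679 + 0.2696 × 0.5321 = 0.37432000 + 0.14345416 = 0.51777416
  P(H|E) = 0.37432000 / 0.51777416 = 0.7229

Update 2:
  P(E) = 0.8000 × 0.7229 + 0.2696 × 0.2771 = 0.57832000 + 0.07470616 = 0.65302616
  P(H|E) = 0.57832000 / 0.65302616 = 0.8856

Update 3:
  P(E) = 0.8000 × 0.8856 + 0.2696 × 0.1144 = 0.70848000 + 0.03084224 = 0.73932224
  P(H|E) = 0.70848000 / 0.73932224 = 0.9583

Final posterior: 0.9583


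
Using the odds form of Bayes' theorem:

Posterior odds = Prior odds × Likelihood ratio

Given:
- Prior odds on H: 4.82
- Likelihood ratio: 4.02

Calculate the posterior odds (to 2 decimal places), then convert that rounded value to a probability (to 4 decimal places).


Step 1: Calculate posterior odds
Posterior odds = Prior odds × LR
               = 4.82 × 4.02
               = 19.38

Step 2: Convert to probability
P(H|E) = Posterior odds / (1 + Posterior odds)
       = 19.38 / (1 + 19.38)
       = 19.38 / 20.38
       = 0.9509

The evidence increased P(H) from 0.8282 to 0.9509.


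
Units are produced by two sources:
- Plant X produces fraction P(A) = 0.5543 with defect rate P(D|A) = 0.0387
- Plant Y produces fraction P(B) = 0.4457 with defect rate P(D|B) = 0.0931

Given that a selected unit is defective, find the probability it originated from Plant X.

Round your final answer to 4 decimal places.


Let A = from Plant X, D = defective

Given:
- P(A) = 0.5543, P(B) = 0.4457
- P(D|A) = 0.0387, P(D|B) = 0.0931

Step 1: Find P(D)
P(D) = P(D|A)P(A) + P(D|B)P(B)
     = 0.0387 × 0.5543 + 0.0931 × 0.4457
     = 0.02145141 + 0.04149467
     = 0.06294608

Step 2: Apply Bayes' theorem
P(A|D) = P(D|A)P(A) / P(D)
       = 0.02145141 / 0.06294608
       = 0.3408


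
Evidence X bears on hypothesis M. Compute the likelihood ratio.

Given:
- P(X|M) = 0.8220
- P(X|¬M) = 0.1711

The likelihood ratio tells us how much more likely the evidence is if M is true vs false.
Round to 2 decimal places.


Likelihood Ratio (LR) = P(X|M) / P(X|¬M)

LR = 0.8220 / 0.1711
   = 4.80

The evidence is 4.80 times more likely if M is true than if M is false.
Because LR exceeds 1, X is evidence for M.


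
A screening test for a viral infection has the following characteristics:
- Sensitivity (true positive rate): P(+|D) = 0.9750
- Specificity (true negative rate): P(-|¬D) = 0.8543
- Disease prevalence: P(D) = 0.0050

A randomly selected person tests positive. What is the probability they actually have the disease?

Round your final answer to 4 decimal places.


Let D = has disease, + = positive test

Given:
- P(D) = 0.0050 (prevalence)
- P(+|D) = 0.9750 (sensitivity)
- P(-|¬D) = 0.8543 (specificity)
- P(+|¬D) = 0.1457 (false positive rate = 1 - specificity)

Step 1: Find P(+)
P(+) = P(+|D)P(D) + P(+|¬D)P(¬D)
     = 0.9750 × 0.0050 + 0.1457 × 0.9950
     = 0.00487500 + 0.14497150
     = 0.14984650

Step 2: Apply Bayes' theorem for P(D|+)
P(D|+) = P(+|D)P(D) / P(+)
       = 0.00487500 / 0.14984650
       = 0.0325


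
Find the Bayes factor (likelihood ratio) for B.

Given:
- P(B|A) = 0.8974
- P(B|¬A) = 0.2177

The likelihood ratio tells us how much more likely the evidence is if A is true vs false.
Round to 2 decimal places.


Likelihood Ratio (LR) = P(B|A) / P(B|¬A)

LR = 0.8974 / 0.2177
   = 4.12

The evidence is 4.12 times more likely if A is true than if A is false.
Because LR exceeds 1, B is evidence for A.


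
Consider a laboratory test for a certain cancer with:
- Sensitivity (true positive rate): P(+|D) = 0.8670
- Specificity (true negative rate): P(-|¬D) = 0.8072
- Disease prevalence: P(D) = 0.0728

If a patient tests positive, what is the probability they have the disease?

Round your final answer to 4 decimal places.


Let D = has disease, + = positive test

Given:
- P(D) = 0.0728 (prevalence)
- P(+|D) = 0.8670 (sensitivity)
- P(-|¬D) = 0.8072 (specificity)
- P(+|¬D) = 0.1928 (false positive rate = 1 - specificity)

Step 1: Find P(+)
P(+) = P(+|D)P(D) + P(+|¬D)P(¬D)
     = 0.8670 × 0.0728 + 0.1928 × 0.9272
     = 0.06311760 + 0.17876416
     = 0.24188176

Step 2: Apply Bayes' theorem for P(D|+)
P(D|+) = P(+|D)P(D) / P(+)
       = 0.06311760 / 0.24188176
       = 0.2609


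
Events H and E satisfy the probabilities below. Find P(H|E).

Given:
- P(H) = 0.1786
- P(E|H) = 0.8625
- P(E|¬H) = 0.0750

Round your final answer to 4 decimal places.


Bayes' theorem: P(H|E) = P(E|H) × P(H) / P(E)

Step 1: Calculate P(E) using law of total probability
P(E) = P(E|H)P(H) + P(E|¬H)P(¬H)
     = 0.8625 × 0.1786 + 0.0750 × 0.8214
     = 0.15404250 + 0.06160500
     = 0.21564750

Step 2: Apply Bayes' theorem
P(H|E) = P(E|H) × P(H) / P(E)
       = 0.15404250 / 0.21564750
       = 0.7143


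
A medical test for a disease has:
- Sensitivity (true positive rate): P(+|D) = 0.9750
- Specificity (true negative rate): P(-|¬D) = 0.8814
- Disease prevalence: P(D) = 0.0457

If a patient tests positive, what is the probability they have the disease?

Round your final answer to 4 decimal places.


Let D = has disease, + = positive test

Given:
- P(D) = 0.0457 (prevalence)
- P(+|D) = 0.9750 (sensitivity)
- P(-|¬D) = 0.8814 (specificity)
- P(+|¬D) = 0.1186 (false positive rate = 1 - specificity)

Step 1: Find P(+)
P(+) = P(+|D)P(D) + P(+|¬D)P(¬D)
     = 0.9750 × 0.0457 + 0.1186 × 0.9543
     = 0.04455750 + 0.11317998
     = 0.15773748

Step 2: Apply Bayes' theorem for P(D|+)
P(D|+) = P(+|D)P(D) / P(+)
       = 0.04455750 / 0.15773748
       = 0.2825


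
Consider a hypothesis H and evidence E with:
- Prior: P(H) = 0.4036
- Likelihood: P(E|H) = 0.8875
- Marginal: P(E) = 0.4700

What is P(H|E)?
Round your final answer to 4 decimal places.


Using Bayes' theorem:

P(H|E) = P(E|H) × P(H) / P(E)
       = 0.8875 × 0.4036 / 0.4700
       = 0.35819500 / 0.4700
       = 0.7621

The evidence strengthens our belief in H.
Prior: 0.4036 → Posterior: 0.7621


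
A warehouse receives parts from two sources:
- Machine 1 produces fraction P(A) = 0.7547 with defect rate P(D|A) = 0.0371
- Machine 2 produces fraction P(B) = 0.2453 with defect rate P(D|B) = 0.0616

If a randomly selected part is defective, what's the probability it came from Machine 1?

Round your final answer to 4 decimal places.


Let A = from Machine 1, D = defective

Given:
- P(A) = 0.7547, P(B) = 0.2453
- P(D|A) = 0.0371, P(D|B) = 0.0616

Step 1: Find P(D)
P(D) = P(D|A)P(A) + P(D|B)P(B)
     = 0.0371 × 0.7547 + 0.0616 × 0.2453
     = 0.02799937 + 0.01511048
     = 0.04310985

Step 2: Apply Bayes' theorem
P(A|D) = P(D|A)P(A) / P(D)
       = 0.02799937 / 0.04310985
       = 0.6495


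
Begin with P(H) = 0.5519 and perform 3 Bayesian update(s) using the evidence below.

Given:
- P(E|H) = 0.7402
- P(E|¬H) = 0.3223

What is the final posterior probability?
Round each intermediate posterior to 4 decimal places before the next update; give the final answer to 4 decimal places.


Sequential Bayesian updating:

Initial prior: P(H) = 0.5519

Update 1:
  P(E) = 0.7402 × 0.5519 + 0.3223 × 0.4481 = 0.40851638 + 0.14442263 = 0.55293901
  P(H|E) = 0.40851638 / 0.55293901 = 0.7388

Update 2:
  P(E) = 0.7402 × 0.7388 + 0.3223 × 0.2612 = 0.54685976 + 0.08418476 = 0.63104452
  P(H|E) = 0.54685976 / 0.63104452 = 0.8666

Update 3:
  P(E) = 0.7402 × 0.8666 + 0.3223 × 0.1334 = 0.64145732 + 0.04299482 = 0.68445214
  P(H|E) = 0.64145732 / 0.68445214 = 0.9372

Final posterior: 0.9372


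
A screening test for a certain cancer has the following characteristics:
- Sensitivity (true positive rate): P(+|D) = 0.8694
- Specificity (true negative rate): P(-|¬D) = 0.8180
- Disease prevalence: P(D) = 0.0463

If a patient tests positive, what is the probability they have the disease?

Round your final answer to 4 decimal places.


Let D = has disease, + = positive test

Given:
- P(D) = 0.0463 (prevalence)
- P(+|D) = 0.8694 (sensitivity)
- P(-|¬D) = 0.8180 (specificity)
- P(+|¬D) = 0.1820 (false positive rate = 1 - specificity)

Step 1: Find P(+)
P(+) = P(+|D)P(D) + P(+|¬D)P(¬D)
     = 0.8694 × 0.0463 + 0.1820 × 0.9537
     = 0.04025322 + 0.17357340
     = 0.21382662

Step 2: Apply Bayes' theorem for P(D|+)
P(D|+) = P(+|D)P(D) / P(+)
       = 0.04025322 / 0.21382662
       = 0.1883


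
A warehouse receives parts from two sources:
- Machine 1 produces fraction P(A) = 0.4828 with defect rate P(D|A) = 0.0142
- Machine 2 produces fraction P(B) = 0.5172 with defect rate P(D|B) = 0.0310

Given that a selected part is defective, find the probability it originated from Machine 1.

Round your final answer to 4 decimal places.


Let A = from Machine 1, D = defective

Given:
- P(A) = 0.4828, P(B) = 0.5172
- P(D|A) = 0.0142, P(D|B) = 0.0310

Step 1: Find P(D)
P(D) = P(D|A)P(A) + P(D|B)P(B)
     = 0.0142 × 0.4828 + 0.0310 × 0.5172
     = 0.00685576 + 0.01603320
     = 0.02288896

Step 2: Apply Bayes' theorem
P(A|D) = P(D|A)P(A) / P(D)
       = 0.00685576 / 0.02288896
       = 0.2995


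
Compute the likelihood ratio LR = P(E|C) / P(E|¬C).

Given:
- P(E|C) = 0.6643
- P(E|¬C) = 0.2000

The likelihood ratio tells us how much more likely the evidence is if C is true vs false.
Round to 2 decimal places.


Likelihood Ratio (LR) = P(E|C) / P(E|¬C)

LR = 0.6643 / 0.2000
   = 3.32

The evidence is 3.32 times more likely if C is true than if C is false.
Because LR exceeds 1, E is evidence for C.


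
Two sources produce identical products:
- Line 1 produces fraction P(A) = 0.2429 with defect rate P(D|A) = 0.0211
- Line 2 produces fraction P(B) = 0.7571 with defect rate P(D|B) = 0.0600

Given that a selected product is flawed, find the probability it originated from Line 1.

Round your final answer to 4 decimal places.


Let A = from Line 1, D = flawed

Given:
- P(A) = 0.2429, P(B) = 0.7571
- P(D|A) = 0.0211, P(D|B) = 0.0600

Step 1: Find P(D)
P(D) = P(D|A)P(A) + P(D|B)P(B)
     = 0.0211 × 0.2429 + 0.0600 × 0.7571
     = 0.00512519 + 0.04542600
     = 0.05055119

Step 2: Apply Bayes' theorem
P(A|D) = P(D|A)P(A) / P(D)
       = 0.00512519 / 0.05055119
       = 0.1014


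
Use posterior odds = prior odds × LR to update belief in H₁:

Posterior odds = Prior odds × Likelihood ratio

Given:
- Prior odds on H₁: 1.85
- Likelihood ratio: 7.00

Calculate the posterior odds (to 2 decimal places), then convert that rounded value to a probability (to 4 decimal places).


Step 1: Calculate posterior odds
Posterior odds = Prior odds × LR
               = 1.85 × 7.00
               = 12.95

Step 2: Convert to probability
P(H₁|E) = Posterior odds / (1 + Posterior odds)
       = 12.95 / (1 + 12.95)
       = 12.95 / 13.95
       = 0.9283

The evidence increased P(H₁) from 0.6491 to 0.9283.


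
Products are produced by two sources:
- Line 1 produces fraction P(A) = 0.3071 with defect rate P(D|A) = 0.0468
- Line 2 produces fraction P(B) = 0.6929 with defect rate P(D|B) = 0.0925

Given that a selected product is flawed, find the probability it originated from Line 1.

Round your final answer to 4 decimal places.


Let A = from Line 1, D = flawed

Given:
- P(A) = 0.3071, P(B) = 0.6929
- P(D|A) = 0.0468, P(D|B) = 0.0925

Step 1: Find P(D)
P(D) = P(D|A)P(A) + P(D|B)P(B)
     = 0.0468 × 0.3071 + 0.0925 × 0.6929
     = 0.01437228 + 0.06409325
     = 0.07846553

Step 2: Apply Bayes' theorem
P(A|D) = P(D|A)P(A) / P(D)
       = 0.01437228 / 0.07846553
       = 0.1832


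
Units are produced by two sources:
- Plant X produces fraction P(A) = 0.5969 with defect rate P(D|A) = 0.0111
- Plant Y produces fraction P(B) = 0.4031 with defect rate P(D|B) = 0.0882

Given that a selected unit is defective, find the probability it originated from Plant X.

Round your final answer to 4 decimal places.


Let A = from Plant X, D = defective

Given:
- P(A) = 0.5969, P(B) = 0.4031
- P(D|A) = 0.0111, P(D|B) = 0.0882

Step 1: Find P(D)
P(D) = P(D|A)P(A) + P(D|B)P(B)
     = 0.0111 × 0.5969 + 0.0882 × 0.4031
     = 0.00662559 + 0.03555342
     = 0.04217901

Step 2: Apply Bayes' theorem
P(A|D) = P(D|A)P(A) / P(D)
       = 0.00662559 / 0.04217901
       = 0.1571


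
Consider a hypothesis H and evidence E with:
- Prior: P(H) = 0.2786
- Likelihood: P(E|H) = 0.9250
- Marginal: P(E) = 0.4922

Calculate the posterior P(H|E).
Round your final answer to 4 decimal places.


Using Bayes' theorem:

P(H|E) = P(E|H) × P(H) / P(E)
       = 0.9250 × 0.2786 / 0.4922
       = 0.25770500 / 0.4922
       = 0.5236

The evidence strengthens our belief in H.
Prior: 0.2786 → Posterior: 0.5236


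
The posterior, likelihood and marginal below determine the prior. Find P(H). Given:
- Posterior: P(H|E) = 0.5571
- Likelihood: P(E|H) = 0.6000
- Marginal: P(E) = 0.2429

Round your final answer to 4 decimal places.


From Bayes' theorem: P(H|E) = P(E|H) × P(H) / P(E)

Rearranging for P(H):
P(H) = P(H|E) × P(E) / P(E|H)
     = 0.5571 × 0.2429 / 0.6000
     = 0.13531959 / 0.6000
     = 0.2255


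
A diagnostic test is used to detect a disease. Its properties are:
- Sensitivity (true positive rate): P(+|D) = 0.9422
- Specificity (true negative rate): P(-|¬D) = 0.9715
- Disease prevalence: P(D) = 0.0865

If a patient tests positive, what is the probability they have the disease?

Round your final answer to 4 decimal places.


Let D = has disease, + = positive test

Given:
- P(D) = 0.0865 (prevalence)
- P(+|D) = 0.9422 (sensitivity)
- P(-|¬D) = 0.9715 (specificity)
- P(+|¬D) = 0.0285 (false positive rate = 1 - specificity)

Step 1: Find P(+)
P(+) = P(+|D)P(D) + P(+|¬D)P(¬D)
     = 0.9422 × 0.0865 + 0.0285 × 0.9135
     = 0.08150030 + 0.02603475
     = 0.10753505

Step 2: Apply Bayes' theorem for P(D|+)
P(D|+) = P(+|D)P(D) / P(+)
       = 0.08150030 / 0.10753505
       = 0.7579


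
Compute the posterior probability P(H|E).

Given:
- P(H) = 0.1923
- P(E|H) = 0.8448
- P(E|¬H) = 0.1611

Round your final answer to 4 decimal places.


Bayes' theorem: P(H|E) = P(E|H) × P(H) / P(E)

Step 1: Calculate P(E) using law of total probability
P(E) = P(E|H)P(H) + P(E|¬H)P(¬H)
     = 0.8448 × 0.1923 + 0.1611 × 0.8077
     = 0.16245504 + 0.13012047
     = 0.29257551

Step 2: Apply Bayes' theorem
P(H|E) = P(E|H) × P(H) / P(E)
       = 0.16245504 / 0.29257551
       = 0.5553


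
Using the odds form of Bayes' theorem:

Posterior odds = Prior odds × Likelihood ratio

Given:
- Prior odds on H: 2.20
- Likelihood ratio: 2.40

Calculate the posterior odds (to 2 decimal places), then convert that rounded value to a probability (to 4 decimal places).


Step 1: Calculate posterior odds
Posterior odds = Prior odds × LR
               = 2.20 × 2.40
               = 5.28

Step 2: Convert to probability
P(H|E) = Posterior odds / (1 + Posterior odds)
       = 5.28 / (1 + 5.28)
       = 5.28 / 6.28
       = 0.8408

The evidence increased P(H) from 0.6875 to 0.8408.


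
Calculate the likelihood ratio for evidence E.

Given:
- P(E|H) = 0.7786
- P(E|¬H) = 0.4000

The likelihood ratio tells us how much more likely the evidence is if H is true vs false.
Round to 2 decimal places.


Likelihood Ratio (LR) = P(E|H) / P(E|¬H)

LR = 0.7786 / 0.4000
   = 1.95

The evidence is 1.95 times more likely if H is true than if H is false.
Since LR > 1, the evidence supports H over ¬H.


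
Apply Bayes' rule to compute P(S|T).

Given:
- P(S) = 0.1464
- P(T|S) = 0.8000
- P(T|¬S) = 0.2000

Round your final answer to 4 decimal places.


Bayes' theorem: P(S|T) = P(T|S) × P(S) / P(T)

Step 1: Calculate P(T) using law of total probability
P(T) = P(T|S)P(S) + P(T|¬S)P(¬S)
     = 0.8000 × 0.1464 + 0.2000 × 0.8536
     = 0.11712000 + 0.17072000
     = 0.28784000

Step 2: Apply Bayes' theorem
P(S|T) = P(T|S) × P(S) / P(T)
       = 0.11712000 / 0.28784000
       = 0.4069


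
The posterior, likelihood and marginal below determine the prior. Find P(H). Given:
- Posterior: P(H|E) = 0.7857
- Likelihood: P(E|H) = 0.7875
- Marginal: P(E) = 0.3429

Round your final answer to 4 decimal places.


From Bayes' theorem: P(H|E) = P(E|H) × P(H) / P(E)

Rearranging for P(H):
P(H) = P(H|E) × P(E) / P(E|H)
     = 0.7857 × 0.3429 / 0.7875
     = 0.26941653 / 0.7875
     = 0.3421


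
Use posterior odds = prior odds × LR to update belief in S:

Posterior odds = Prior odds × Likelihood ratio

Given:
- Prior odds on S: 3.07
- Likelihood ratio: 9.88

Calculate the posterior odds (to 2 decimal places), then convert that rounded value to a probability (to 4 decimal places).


Step 1: Calculate posterior odds
Posterior odds = Prior odds × LR
               = 3.07 × 9.88
               = 30.33

Step 2: Convert to probability
P(S|E) = Posterior odds / (1 + Posterior odds)
       = 30.33 / (1 + 30.33)
       = 30.33 / 31.33
       = 0.9681

The evidence increased P(S) from 0.7543 to 0.9681.


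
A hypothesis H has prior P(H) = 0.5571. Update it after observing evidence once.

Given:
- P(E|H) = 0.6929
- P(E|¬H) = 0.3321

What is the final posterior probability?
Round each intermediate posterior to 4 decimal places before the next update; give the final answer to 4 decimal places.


Sequential Bayesian updating:

Initial prior: P(H) = 0.5571

Update 1:
  P(E) = 0.6929 × 0.5571 + 0.3321 × 0.4429 = 0.38601459 + 0.14708709 = 0.53310168
  P(H|E) = 0.38601459 / 0.53310168 = 0.7241

Final posterior: 0.7241


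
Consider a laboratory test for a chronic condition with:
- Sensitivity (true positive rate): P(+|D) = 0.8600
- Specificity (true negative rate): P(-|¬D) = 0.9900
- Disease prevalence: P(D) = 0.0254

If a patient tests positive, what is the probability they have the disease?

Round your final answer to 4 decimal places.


Let D = has disease, + = positive test

Given:
- P(D) = 0.0254 (prevalence)
- P(+|D) = 0.8600 (sensitivity)
- P(-|¬D) = 0.9900 (specificity)
- P(+|¬D) = 0.0100 (false positive rate = 1 - specificity)

Step 1: Find P(+)
P(+) = P(+|D)P(D) + P(+|¬D)P(¬D)
     = 0.8600 × 0.0254 + 0.0100 × 0.9746
     = 0.02184400 + 0.00974600
     = 0.03159000

Step 2: Apply Bayes' theorem for P(D|+)
P(D|+) = P(+|D)P(D) / P(+)
       = 0.02184400 / 0.03159000
       = 0.6915


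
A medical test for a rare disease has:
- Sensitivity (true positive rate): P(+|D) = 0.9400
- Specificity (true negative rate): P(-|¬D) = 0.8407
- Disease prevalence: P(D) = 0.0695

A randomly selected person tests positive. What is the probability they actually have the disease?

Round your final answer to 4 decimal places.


Let D = has disease, + = positive test

Given:
- P(D) = 0.0695 (prevalence)
- P(+|D) = 0.9400 (sensitivity)
- P(-|¬D) = 0.8407 (specificity)
- P(+|¬D) = 0.1593 (false positive rate = 1 - specificity)

Step 1: Find P(+)
P(+) = P(+|D)P(D) + P(+|¬D)P(¬D)
     = 0.9400 × 0.0695 + 0.1593 × 0.9305
     = 0.06533000 + 0.14822865
     = 0.21355865

Step 2: Apply Bayes' theorem for P(D|+)
P(D|+) = P(+|D)P(D) / P(+)
       = 0.06533000 / 0.21355865
       = 0.3059


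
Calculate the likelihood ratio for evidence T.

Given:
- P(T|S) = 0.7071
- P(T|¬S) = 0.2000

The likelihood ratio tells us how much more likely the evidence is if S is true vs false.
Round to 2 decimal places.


Likelihood Ratio (LR) = P(T|S) / P(T|¬S)

LR = 0.7071 / 0.2000
   = 3.54

The evidence is 3.54 times more likely if S is true than if S is false.
Because LR exceeds 1, T is evidence for S.


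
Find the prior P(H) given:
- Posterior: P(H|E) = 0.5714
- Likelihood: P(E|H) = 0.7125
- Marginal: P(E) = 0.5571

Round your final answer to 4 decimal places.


From Bayes' theorem: P(H|E) = P(E|H) × P(H) / P(E)

Rearranging for P(H):
P(H) = P(H|E) × P(E) / P(E|H)
     = 0.5714 × 0.5571 / 0.7125
     = 0.31832694 / 0.7125
     = 0.4468


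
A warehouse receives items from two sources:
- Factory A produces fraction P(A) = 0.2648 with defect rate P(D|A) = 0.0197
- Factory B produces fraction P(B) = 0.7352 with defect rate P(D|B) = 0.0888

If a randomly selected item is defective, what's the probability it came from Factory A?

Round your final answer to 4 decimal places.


Let A = from Factory A, D = defective

Given:
- P(A) = 0.2648, P(B) = 0.7352
- P(D|A) = 0.0197, P(D|B) = 0.0888

Step 1: Find P(D)
P(D) = P(D|A)P(A) + P(D|B)P(B)
     = 0.0197 × 0.2648 + 0.0888 × 0.7352
     = 0.00521656 + 0.06528576
     = 0.07050232

Step 2: Apply Bayes' theorem
P(A|D) = P(D|A)P(A) / P(D)
       = 0.00521656 / 0.07050232
       = 0.0740


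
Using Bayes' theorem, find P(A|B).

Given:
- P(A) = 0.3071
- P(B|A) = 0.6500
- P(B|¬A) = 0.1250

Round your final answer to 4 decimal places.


Bayes' theorem: P(A|B) = P(B|A) × P(A) / P(B)

Step 1: Calculate P(B) using law of total probability
P(B) = P(B|A)P(A) + P(B|¬A)P(¬A)
     = 0.6500 × 0.3071 + 0.1250 × 0.6929
     = 0.19961500 + 0.08661250
     = 0.28622750

Step 2: Apply Bayes' theorem
P(A|B) = P(B|A) × P(A) / P(B)
       = 0.19961500 / 0.28622750
       = 0.6974


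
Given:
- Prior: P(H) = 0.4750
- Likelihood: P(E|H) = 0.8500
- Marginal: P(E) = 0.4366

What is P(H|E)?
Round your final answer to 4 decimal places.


Using Bayes' theorem:

P(H|E) = P(E|H) × P(H) / P(E)
       = 0.8500 × 0.4750 / 0.4366
       = 0.40375000 / 0.4366
       = 0.9248

The evidence strengthens our belief in H.
Prior: 0.4750 → Posterior: 0.9248


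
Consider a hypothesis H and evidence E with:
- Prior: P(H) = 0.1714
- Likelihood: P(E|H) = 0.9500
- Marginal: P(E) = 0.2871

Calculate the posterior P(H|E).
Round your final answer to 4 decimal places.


Using Bayes' theorem:

P(H|E) = P(E|H) × P(H) / P(E)
       = 0.9500 × 0.1714 / 0.2871
       = 0.16283000 / 0.2871
       = 0.5672

The evidence strengthens our belief in H.
Prior: 0.1714 → Posterior: 0.5672


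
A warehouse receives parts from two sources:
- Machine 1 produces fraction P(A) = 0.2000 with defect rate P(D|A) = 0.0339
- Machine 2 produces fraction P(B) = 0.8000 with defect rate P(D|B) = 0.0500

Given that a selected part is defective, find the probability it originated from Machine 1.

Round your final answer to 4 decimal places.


Let A = from Machine 1, D = defective

Given:
- P(A) = 0.2000, P(B) = 0.8000
- P(D|A) = 0.0339, P(D|B) = 0.0500

Step 1: Find P(D)
P(D) = P(D|A)P(A) + P(D|B)P(B)
     = 0.0339 × 0.2000 + 0.0500 × 0.8000
     = 0.00678000 + 0.04000000
     = 0.04678000

Step 2: Apply Bayes' theorem
P(A|D) = P(D|A)P(A) / P(D)
       = 0.00678000 / 0.04678000
       = 0.1449


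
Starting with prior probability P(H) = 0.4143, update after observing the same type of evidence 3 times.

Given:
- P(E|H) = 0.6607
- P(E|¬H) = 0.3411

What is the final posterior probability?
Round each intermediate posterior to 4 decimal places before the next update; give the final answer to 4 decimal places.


Sequential Bayesian updating:

Initial prior: P(H) = 0.4143

Update 1:
  P(E) = 0.6607 × 0.4143 + 0.3411 × 0.5857 = 0.27372801 + 0.19978227 = 0.47351028
  P(H|E) = 0.27372801 / 0.47351028 = 0.5781

Update 2:
  P(E) = 0.6607 × 0.5781 + 0.3411 × 0.4219 = 0.38195067 + 0.14391009 = 0.52586076
  P(H|E) = 0.38195067 / 0.52586076 = 0.7263

Update 3:
  P(E) = 0.6607 × 0.7263 + 0.3411 × 0.2737 = 0.47986641 + 0.09335907 = 0.57322548
  P(H|E) = 0.47986641 / 0.57322548 = 0.8371

Final posterior: 0.8371


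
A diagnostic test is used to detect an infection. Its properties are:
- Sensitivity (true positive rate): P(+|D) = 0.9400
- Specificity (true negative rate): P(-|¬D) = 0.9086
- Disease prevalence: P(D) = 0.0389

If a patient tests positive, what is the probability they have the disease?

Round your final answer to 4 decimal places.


Let D = has disease, + = positive test

Given:
- P(D) = 0.0389 (prevalence)
- P(+|D) = 0.9400 (sensitivity)
- P(-|¬D) = 0.9086 (specificity)
- P(+|¬D) = 0.0914 (false positive rate = 1 - specificity)

Step 1: Find P(+)
P(+) = P(+|D)P(D) + P(+|¬D)P(¬D)
     = 0.9400 × 0.0389 + 0.0914 × 0.9611
     = 0.03656600 + 0.08784454
     = 0.12441054

Step 2: Apply Bayes' theorem for P(D|+)
P(D|+) = P(+|D)P(D) / P(+)
       = 0.03656600 / 0.12441054
       = 0.2939


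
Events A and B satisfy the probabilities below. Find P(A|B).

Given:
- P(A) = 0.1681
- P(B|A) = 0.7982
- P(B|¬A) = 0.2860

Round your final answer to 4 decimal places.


Bayes' theorem: P(A|B) = P(B|A) × P(A) / P(B)

Step 1: Calculate P(B) using law of total probability
P(B) = P(B|A)P(A) + P(B|¬A)P(¬A)
     = 0.7982 × 0.1681 + 0.2860 × 0.8319
     = 0.13417742 + 0.23792340
     = 0.37210082

Step 2: Apply Bayes' theorem
P(A|B) = P(B|A) × P(A) / P(B)
       = 0.13417742 / 0.37210082
       = 0.3606


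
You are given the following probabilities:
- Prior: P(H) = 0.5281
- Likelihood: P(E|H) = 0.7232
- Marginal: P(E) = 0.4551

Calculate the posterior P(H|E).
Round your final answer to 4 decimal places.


Using Bayes' theorem:

P(H|E) = P(E|H) × P(H) / P(E)
       = 0.7232 × 0.5281 / 0.4551
       = 0.38192192 / 0.4551
       = 0.8392

The evidence strengthens our belief in H.
Prior: 0.5281 → Posterior: 0.8392
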